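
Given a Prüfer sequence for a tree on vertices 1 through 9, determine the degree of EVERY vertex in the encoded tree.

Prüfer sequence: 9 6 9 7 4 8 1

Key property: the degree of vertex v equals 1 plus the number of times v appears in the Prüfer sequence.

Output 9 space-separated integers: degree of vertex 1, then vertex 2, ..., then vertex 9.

p_1 = 9: count[9] becomes 1
p_2 = 6: count[6] becomes 1
p_3 = 9: count[9] becomes 2
p_4 = 7: count[7] becomes 1
p_5 = 4: count[4] becomes 1
p_6 = 8: count[8] becomes 1
p_7 = 1: count[1] becomes 1
Degrees (1 + count): deg[1]=1+1=2, deg[2]=1+0=1, deg[3]=1+0=1, deg[4]=1+1=2, deg[5]=1+0=1, deg[6]=1+1=2, deg[7]=1+1=2, deg[8]=1+1=2, deg[9]=1+2=3

Answer: 2 1 1 2 1 2 2 2 3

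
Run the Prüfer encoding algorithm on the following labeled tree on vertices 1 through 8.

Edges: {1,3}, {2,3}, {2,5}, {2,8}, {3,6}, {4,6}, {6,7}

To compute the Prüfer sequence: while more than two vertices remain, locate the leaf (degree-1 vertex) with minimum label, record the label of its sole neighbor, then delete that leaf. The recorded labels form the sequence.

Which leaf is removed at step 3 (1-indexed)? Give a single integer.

Step 1: current leaves = {1,4,5,7,8}. Remove leaf 1 (neighbor: 3).
Step 2: current leaves = {4,5,7,8}. Remove leaf 4 (neighbor: 6).
Step 3: current leaves = {5,7,8}. Remove leaf 5 (neighbor: 2).

Answer: 5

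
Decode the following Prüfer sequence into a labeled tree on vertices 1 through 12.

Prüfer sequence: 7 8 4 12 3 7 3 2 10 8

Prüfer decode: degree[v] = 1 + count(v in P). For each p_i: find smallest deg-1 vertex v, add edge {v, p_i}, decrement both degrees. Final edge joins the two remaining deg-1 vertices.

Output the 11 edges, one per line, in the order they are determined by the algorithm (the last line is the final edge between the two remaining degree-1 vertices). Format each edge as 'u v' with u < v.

Answer: 1 7
5 8
4 6
4 12
3 9
7 11
3 7
2 3
2 10
8 10
8 12

Derivation:
Initial degrees: {1:1, 2:2, 3:3, 4:2, 5:1, 6:1, 7:3, 8:3, 9:1, 10:2, 11:1, 12:2}
Step 1: smallest deg-1 vertex = 1, p_1 = 7. Add edge {1,7}. Now deg[1]=0, deg[7]=2.
Step 2: smallest deg-1 vertex = 5, p_2 = 8. Add edge {5,8}. Now deg[5]=0, deg[8]=2.
Step 3: smallest deg-1 vertex = 6, p_3 = 4. Add edge {4,6}. Now deg[6]=0, deg[4]=1.
Step 4: smallest deg-1 vertex = 4, p_4 = 12. Add edge {4,12}. Now deg[4]=0, deg[12]=1.
Step 5: smallest deg-1 vertex = 9, p_5 = 3. Add edge {3,9}. Now deg[9]=0, deg[3]=2.
Step 6: smallest deg-1 vertex = 11, p_6 = 7. Add edge {7,11}. Now deg[11]=0, deg[7]=1.
Step 7: smallest deg-1 vertex = 7, p_7 = 3. Add edge {3,7}. Now deg[7]=0, deg[3]=1.
Step 8: smallest deg-1 vertex = 3, p_8 = 2. Add edge {2,3}. Now deg[3]=0, deg[2]=1.
Step 9: smallest deg-1 vertex = 2, p_9 = 10. Add edge {2,10}. Now deg[2]=0, deg[10]=1.
Step 10: smallest deg-1 vertex = 10, p_10 = 8. Add edge {8,10}. Now deg[10]=0, deg[8]=1.
Final: two remaining deg-1 vertices are 8, 12. Add edge {8,12}.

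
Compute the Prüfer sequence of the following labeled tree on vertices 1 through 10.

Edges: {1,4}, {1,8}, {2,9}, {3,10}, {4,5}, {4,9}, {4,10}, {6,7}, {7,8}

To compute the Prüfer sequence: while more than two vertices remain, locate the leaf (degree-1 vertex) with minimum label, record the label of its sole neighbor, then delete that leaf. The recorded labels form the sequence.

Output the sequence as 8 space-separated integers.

Answer: 9 10 4 7 8 1 4 4

Derivation:
Step 1: leaves = {2,3,5,6}. Remove smallest leaf 2, emit neighbor 9.
Step 2: leaves = {3,5,6,9}. Remove smallest leaf 3, emit neighbor 10.
Step 3: leaves = {5,6,9,10}. Remove smallest leaf 5, emit neighbor 4.
Step 4: leaves = {6,9,10}. Remove smallest leaf 6, emit neighbor 7.
Step 5: leaves = {7,9,10}. Remove smallest leaf 7, emit neighbor 8.
Step 6: leaves = {8,9,10}. Remove smallest leaf 8, emit neighbor 1.
Step 7: leaves = {1,9,10}. Remove smallest leaf 1, emit neighbor 4.
Step 8: leaves = {9,10}. Remove smallest leaf 9, emit neighbor 4.
Done: 2 vertices remain (4, 10). Sequence = [9 10 4 7 8 1 4 4]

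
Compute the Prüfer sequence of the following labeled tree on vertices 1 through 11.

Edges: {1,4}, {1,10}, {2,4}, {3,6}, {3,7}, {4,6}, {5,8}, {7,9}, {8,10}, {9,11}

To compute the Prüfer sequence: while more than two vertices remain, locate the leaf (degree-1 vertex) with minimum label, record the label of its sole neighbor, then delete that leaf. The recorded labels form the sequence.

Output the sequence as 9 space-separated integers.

Answer: 4 8 10 1 4 6 3 7 9

Derivation:
Step 1: leaves = {2,5,11}. Remove smallest leaf 2, emit neighbor 4.
Step 2: leaves = {5,11}. Remove smallest leaf 5, emit neighbor 8.
Step 3: leaves = {8,11}. Remove smallest leaf 8, emit neighbor 10.
Step 4: leaves = {10,11}. Remove smallest leaf 10, emit neighbor 1.
Step 5: leaves = {1,11}. Remove smallest leaf 1, emit neighbor 4.
Step 6: leaves = {4,11}. Remove smallest leaf 4, emit neighbor 6.
Step 7: leaves = {6,11}. Remove smallest leaf 6, emit neighbor 3.
Step 8: leaves = {3,11}. Remove smallest leaf 3, emit neighbor 7.
Step 9: leaves = {7,11}. Remove smallest leaf 7, emit neighbor 9.
Done: 2 vertices remain (9, 11). Sequence = [4 8 10 1 4 6 3 7 9]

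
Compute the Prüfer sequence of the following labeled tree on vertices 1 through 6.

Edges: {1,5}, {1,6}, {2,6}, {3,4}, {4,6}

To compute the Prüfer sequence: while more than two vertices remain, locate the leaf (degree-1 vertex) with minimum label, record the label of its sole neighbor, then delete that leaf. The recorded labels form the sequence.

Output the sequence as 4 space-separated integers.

Step 1: leaves = {2,3,5}. Remove smallest leaf 2, emit neighbor 6.
Step 2: leaves = {3,5}. Remove smallest leaf 3, emit neighbor 4.
Step 3: leaves = {4,5}. Remove smallest leaf 4, emit neighbor 6.
Step 4: leaves = {5,6}. Remove smallest leaf 5, emit neighbor 1.
Done: 2 vertices remain (1, 6). Sequence = [6 4 6 1]

Answer: 6 4 6 1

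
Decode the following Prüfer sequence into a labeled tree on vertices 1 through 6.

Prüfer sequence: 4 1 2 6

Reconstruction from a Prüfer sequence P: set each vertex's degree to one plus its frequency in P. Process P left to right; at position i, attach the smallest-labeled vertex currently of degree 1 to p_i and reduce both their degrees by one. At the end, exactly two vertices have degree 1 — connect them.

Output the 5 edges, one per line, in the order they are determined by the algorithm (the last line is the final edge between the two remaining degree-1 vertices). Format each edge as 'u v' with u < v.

Initial degrees: {1:2, 2:2, 3:1, 4:2, 5:1, 6:2}
Step 1: smallest deg-1 vertex = 3, p_1 = 4. Add edge {3,4}. Now deg[3]=0, deg[4]=1.
Step 2: smallest deg-1 vertex = 4, p_2 = 1. Add edge {1,4}. Now deg[4]=0, deg[1]=1.
Step 3: smallest deg-1 vertex = 1, p_3 = 2. Add edge {1,2}. Now deg[1]=0, deg[2]=1.
Step 4: smallest deg-1 vertex = 2, p_4 = 6. Add edge {2,6}. Now deg[2]=0, deg[6]=1.
Final: two remaining deg-1 vertices are 5, 6. Add edge {5,6}.

Answer: 3 4
1 4
1 2
2 6
5 6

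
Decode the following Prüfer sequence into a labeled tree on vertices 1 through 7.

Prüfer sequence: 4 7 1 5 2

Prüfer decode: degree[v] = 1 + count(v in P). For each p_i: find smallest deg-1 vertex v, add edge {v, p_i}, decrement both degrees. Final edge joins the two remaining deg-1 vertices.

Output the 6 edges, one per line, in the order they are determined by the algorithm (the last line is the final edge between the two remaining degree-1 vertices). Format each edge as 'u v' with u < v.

Initial degrees: {1:2, 2:2, 3:1, 4:2, 5:2, 6:1, 7:2}
Step 1: smallest deg-1 vertex = 3, p_1 = 4. Add edge {3,4}. Now deg[3]=0, deg[4]=1.
Step 2: smallest deg-1 vertex = 4, p_2 = 7. Add edge {4,7}. Now deg[4]=0, deg[7]=1.
Step 3: smallest deg-1 vertex = 6, p_3 = 1. Add edge {1,6}. Now deg[6]=0, deg[1]=1.
Step 4: smallest deg-1 vertex = 1, p_4 = 5. Add edge {1,5}. Now deg[1]=0, deg[5]=1.
Step 5: smallest deg-1 vertex = 5, p_5 = 2. Add edge {2,5}. Now deg[5]=0, deg[2]=1.
Final: two remaining deg-1 vertices are 2, 7. Add edge {2,7}.

Answer: 3 4
4 7
1 6
1 5
2 5
2 7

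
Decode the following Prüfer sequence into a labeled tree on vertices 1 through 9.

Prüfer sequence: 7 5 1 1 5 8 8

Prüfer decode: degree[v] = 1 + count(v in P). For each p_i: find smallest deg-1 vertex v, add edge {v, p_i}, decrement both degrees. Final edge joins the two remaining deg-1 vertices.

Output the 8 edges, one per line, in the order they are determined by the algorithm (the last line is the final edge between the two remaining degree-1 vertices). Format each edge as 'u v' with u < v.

Initial degrees: {1:3, 2:1, 3:1, 4:1, 5:3, 6:1, 7:2, 8:3, 9:1}
Step 1: smallest deg-1 vertex = 2, p_1 = 7. Add edge {2,7}. Now deg[2]=0, deg[7]=1.
Step 2: smallest deg-1 vertex = 3, p_2 = 5. Add edge {3,5}. Now deg[3]=0, deg[5]=2.
Step 3: smallest deg-1 vertex = 4, p_3 = 1. Add edge {1,4}. Now deg[4]=0, deg[1]=2.
Step 4: smallest deg-1 vertex = 6, p_4 = 1. Add edge {1,6}. Now deg[6]=0, deg[1]=1.
Step 5: smallest deg-1 vertex = 1, p_5 = 5. Add edge {1,5}. Now deg[1]=0, deg[5]=1.
Step 6: smallest deg-1 vertex = 5, p_6 = 8. Add edge {5,8}. Now deg[5]=0, deg[8]=2.
Step 7: smallest deg-1 vertex = 7, p_7 = 8. Add edge {7,8}. Now deg[7]=0, deg[8]=1.
Final: two remaining deg-1 vertices are 8, 9. Add edge {8,9}.

Answer: 2 7
3 5
1 4
1 6
1 5
5 8
7 8
8 9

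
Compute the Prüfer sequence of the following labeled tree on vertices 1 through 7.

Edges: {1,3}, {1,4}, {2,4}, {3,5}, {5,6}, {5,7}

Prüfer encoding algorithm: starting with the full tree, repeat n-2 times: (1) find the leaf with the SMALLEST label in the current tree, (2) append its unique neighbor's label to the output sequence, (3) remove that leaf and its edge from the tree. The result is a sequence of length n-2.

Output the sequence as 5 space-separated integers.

Answer: 4 1 3 5 5

Derivation:
Step 1: leaves = {2,6,7}. Remove smallest leaf 2, emit neighbor 4.
Step 2: leaves = {4,6,7}. Remove smallest leaf 4, emit neighbor 1.
Step 3: leaves = {1,6,7}. Remove smallest leaf 1, emit neighbor 3.
Step 4: leaves = {3,6,7}. Remove smallest leaf 3, emit neighbor 5.
Step 5: leaves = {6,7}. Remove smallest leaf 6, emit neighbor 5.
Done: 2 vertices remain (5, 7). Sequence = [4 1 3 5 5]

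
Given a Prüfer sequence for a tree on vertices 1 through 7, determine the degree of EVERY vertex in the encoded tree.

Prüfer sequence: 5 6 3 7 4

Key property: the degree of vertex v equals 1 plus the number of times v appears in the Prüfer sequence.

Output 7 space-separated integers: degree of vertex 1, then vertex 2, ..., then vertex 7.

Answer: 1 1 2 2 2 2 2

Derivation:
p_1 = 5: count[5] becomes 1
p_2 = 6: count[6] becomes 1
p_3 = 3: count[3] becomes 1
p_4 = 7: count[7] becomes 1
p_5 = 4: count[4] becomes 1
Degrees (1 + count): deg[1]=1+0=1, deg[2]=1+0=1, deg[3]=1+1=2, deg[4]=1+1=2, deg[5]=1+1=2, deg[6]=1+1=2, deg[7]=1+1=2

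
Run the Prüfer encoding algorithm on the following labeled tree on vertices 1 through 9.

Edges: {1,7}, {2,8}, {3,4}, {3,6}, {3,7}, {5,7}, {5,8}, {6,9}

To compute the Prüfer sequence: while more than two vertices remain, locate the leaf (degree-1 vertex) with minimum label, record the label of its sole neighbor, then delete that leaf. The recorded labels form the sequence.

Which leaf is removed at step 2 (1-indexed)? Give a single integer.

Step 1: current leaves = {1,2,4,9}. Remove leaf 1 (neighbor: 7).
Step 2: current leaves = {2,4,9}. Remove leaf 2 (neighbor: 8).

Answer: 2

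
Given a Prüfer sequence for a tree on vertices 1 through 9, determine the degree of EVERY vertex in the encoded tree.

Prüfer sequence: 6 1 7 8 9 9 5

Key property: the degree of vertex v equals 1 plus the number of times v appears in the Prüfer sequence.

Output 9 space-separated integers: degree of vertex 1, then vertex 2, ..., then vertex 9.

Answer: 2 1 1 1 2 2 2 2 3

Derivation:
p_1 = 6: count[6] becomes 1
p_2 = 1: count[1] becomes 1
p_3 = 7: count[7] becomes 1
p_4 = 8: count[8] becomes 1
p_5 = 9: count[9] becomes 1
p_6 = 9: count[9] becomes 2
p_7 = 5: count[5] becomes 1
Degrees (1 + count): deg[1]=1+1=2, deg[2]=1+0=1, deg[3]=1+0=1, deg[4]=1+0=1, deg[5]=1+1=2, deg[6]=1+1=2, deg[7]=1+1=2, deg[8]=1+1=2, deg[9]=1+2=3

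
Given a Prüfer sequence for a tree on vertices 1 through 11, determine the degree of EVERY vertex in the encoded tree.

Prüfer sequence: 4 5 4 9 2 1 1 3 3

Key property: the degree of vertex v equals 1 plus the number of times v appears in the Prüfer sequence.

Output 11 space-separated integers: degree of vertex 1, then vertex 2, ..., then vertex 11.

Answer: 3 2 3 3 2 1 1 1 2 1 1

Derivation:
p_1 = 4: count[4] becomes 1
p_2 = 5: count[5] becomes 1
p_3 = 4: count[4] becomes 2
p_4 = 9: count[9] becomes 1
p_5 = 2: count[2] becomes 1
p_6 = 1: count[1] becomes 1
p_7 = 1: count[1] becomes 2
p_8 = 3: count[3] becomes 1
p_9 = 3: count[3] becomes 2
Degrees (1 + count): deg[1]=1+2=3, deg[2]=1+1=2, deg[3]=1+2=3, deg[4]=1+2=3, deg[5]=1+1=2, deg[6]=1+0=1, deg[7]=1+0=1, deg[8]=1+0=1, deg[9]=1+1=2, deg[10]=1+0=1, deg[11]=1+0=1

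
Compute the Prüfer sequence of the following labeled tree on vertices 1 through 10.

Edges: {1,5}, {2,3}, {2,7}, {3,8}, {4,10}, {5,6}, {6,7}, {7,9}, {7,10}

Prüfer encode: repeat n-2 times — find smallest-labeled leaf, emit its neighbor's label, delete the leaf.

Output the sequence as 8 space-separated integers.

Answer: 5 10 6 7 3 2 7 7

Derivation:
Step 1: leaves = {1,4,8,9}. Remove smallest leaf 1, emit neighbor 5.
Step 2: leaves = {4,5,8,9}. Remove smallest leaf 4, emit neighbor 10.
Step 3: leaves = {5,8,9,10}. Remove smallest leaf 5, emit neighbor 6.
Step 4: leaves = {6,8,9,10}. Remove smallest leaf 6, emit neighbor 7.
Step 5: leaves = {8,9,10}. Remove smallest leaf 8, emit neighbor 3.
Step 6: leaves = {3,9,10}. Remove smallest leaf 3, emit neighbor 2.
Step 7: leaves = {2,9,10}. Remove smallest leaf 2, emit neighbor 7.
Step 8: leaves = {9,10}. Remove smallest leaf 9, emit neighbor 7.
Done: 2 vertices remain (7, 10). Sequence = [5 10 6 7 3 2 7 7]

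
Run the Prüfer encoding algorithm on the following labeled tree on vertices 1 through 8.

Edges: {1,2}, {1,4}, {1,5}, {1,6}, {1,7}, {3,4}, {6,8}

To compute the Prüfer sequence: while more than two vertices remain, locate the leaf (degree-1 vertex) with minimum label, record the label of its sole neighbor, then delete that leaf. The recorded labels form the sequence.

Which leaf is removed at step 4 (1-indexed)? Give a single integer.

Answer: 5

Derivation:
Step 1: current leaves = {2,3,5,7,8}. Remove leaf 2 (neighbor: 1).
Step 2: current leaves = {3,5,7,8}. Remove leaf 3 (neighbor: 4).
Step 3: current leaves = {4,5,7,8}. Remove leaf 4 (neighbor: 1).
Step 4: current leaves = {5,7,8}. Remove leaf 5 (neighbor: 1).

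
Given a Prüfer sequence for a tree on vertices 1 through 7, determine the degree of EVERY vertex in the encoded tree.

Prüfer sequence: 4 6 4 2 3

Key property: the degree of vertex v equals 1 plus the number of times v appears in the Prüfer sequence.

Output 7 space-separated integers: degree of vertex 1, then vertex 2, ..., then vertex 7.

Answer: 1 2 2 3 1 2 1

Derivation:
p_1 = 4: count[4] becomes 1
p_2 = 6: count[6] becomes 1
p_3 = 4: count[4] becomes 2
p_4 = 2: count[2] becomes 1
p_5 = 3: count[3] becomes 1
Degrees (1 + count): deg[1]=1+0=1, deg[2]=1+1=2, deg[3]=1+1=2, deg[4]=1+2=3, deg[5]=1+0=1, deg[6]=1+1=2, deg[7]=1+0=1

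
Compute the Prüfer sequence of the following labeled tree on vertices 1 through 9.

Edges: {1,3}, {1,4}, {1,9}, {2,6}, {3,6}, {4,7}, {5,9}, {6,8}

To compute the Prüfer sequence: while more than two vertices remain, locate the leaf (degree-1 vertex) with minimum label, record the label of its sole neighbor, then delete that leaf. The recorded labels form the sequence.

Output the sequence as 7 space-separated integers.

Step 1: leaves = {2,5,7,8}. Remove smallest leaf 2, emit neighbor 6.
Step 2: leaves = {5,7,8}. Remove smallest leaf 5, emit neighbor 9.
Step 3: leaves = {7,8,9}. Remove smallest leaf 7, emit neighbor 4.
Step 4: leaves = {4,8,9}. Remove smallest leaf 4, emit neighbor 1.
Step 5: leaves = {8,9}. Remove smallest leaf 8, emit neighbor 6.
Step 6: leaves = {6,9}. Remove smallest leaf 6, emit neighbor 3.
Step 7: leaves = {3,9}. Remove smallest leaf 3, emit neighbor 1.
Done: 2 vertices remain (1, 9). Sequence = [6 9 4 1 6 3 1]

Answer: 6 9 4 1 6 3 1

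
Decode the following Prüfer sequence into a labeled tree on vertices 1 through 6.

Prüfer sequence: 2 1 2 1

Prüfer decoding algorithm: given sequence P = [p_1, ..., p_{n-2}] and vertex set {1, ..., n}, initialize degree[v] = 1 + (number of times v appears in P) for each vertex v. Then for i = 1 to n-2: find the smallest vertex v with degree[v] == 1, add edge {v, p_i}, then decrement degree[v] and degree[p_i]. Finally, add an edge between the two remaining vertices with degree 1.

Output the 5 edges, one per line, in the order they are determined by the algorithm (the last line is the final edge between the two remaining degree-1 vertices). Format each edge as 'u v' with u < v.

Initial degrees: {1:3, 2:3, 3:1, 4:1, 5:1, 6:1}
Step 1: smallest deg-1 vertex = 3, p_1 = 2. Add edge {2,3}. Now deg[3]=0, deg[2]=2.
Step 2: smallest deg-1 vertex = 4, p_2 = 1. Add edge {1,4}. Now deg[4]=0, deg[1]=2.
Step 3: smallest deg-1 vertex = 5, p_3 = 2. Add edge {2,5}. Now deg[5]=0, deg[2]=1.
Step 4: smallest deg-1 vertex = 2, p_4 = 1. Add edge {1,2}. Now deg[2]=0, deg[1]=1.
Final: two remaining deg-1 vertices are 1, 6. Add edge {1,6}.

Answer: 2 3
1 4
2 5
1 2
1 6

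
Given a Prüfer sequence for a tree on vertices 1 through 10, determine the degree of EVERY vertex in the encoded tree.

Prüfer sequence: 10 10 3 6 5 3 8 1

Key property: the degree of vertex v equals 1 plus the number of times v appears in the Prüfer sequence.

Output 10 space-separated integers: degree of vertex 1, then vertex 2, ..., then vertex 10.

Answer: 2 1 3 1 2 2 1 2 1 3

Derivation:
p_1 = 10: count[10] becomes 1
p_2 = 10: count[10] becomes 2
p_3 = 3: count[3] becomes 1
p_4 = 6: count[6] becomes 1
p_5 = 5: count[5] becomes 1
p_6 = 3: count[3] becomes 2
p_7 = 8: count[8] becomes 1
p_8 = 1: count[1] becomes 1
Degrees (1 + count): deg[1]=1+1=2, deg[2]=1+0=1, deg[3]=1+2=3, deg[4]=1+0=1, deg[5]=1+1=2, deg[6]=1+1=2, deg[7]=1+0=1, deg[8]=1+1=2, deg[9]=1+0=1, deg[10]=1+2=3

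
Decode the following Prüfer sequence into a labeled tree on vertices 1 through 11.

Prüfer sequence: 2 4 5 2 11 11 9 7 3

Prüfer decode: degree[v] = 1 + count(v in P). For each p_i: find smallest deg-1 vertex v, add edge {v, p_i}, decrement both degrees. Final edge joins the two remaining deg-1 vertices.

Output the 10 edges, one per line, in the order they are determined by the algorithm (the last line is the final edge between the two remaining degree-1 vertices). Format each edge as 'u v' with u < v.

Answer: 1 2
4 6
4 5
2 5
2 11
8 11
9 10
7 9
3 7
3 11

Derivation:
Initial degrees: {1:1, 2:3, 3:2, 4:2, 5:2, 6:1, 7:2, 8:1, 9:2, 10:1, 11:3}
Step 1: smallest deg-1 vertex = 1, p_1 = 2. Add edge {1,2}. Now deg[1]=0, deg[2]=2.
Step 2: smallest deg-1 vertex = 6, p_2 = 4. Add edge {4,6}. Now deg[6]=0, deg[4]=1.
Step 3: smallest deg-1 vertex = 4, p_3 = 5. Add edge {4,5}. Now deg[4]=0, deg[5]=1.
Step 4: smallest deg-1 vertex = 5, p_4 = 2. Add edge {2,5}. Now deg[5]=0, deg[2]=1.
Step 5: smallest deg-1 vertex = 2, p_5 = 11. Add edge {2,11}. Now deg[2]=0, deg[11]=2.
Step 6: smallest deg-1 vertex = 8, p_6 = 11. Add edge {8,11}. Now deg[8]=0, deg[11]=1.
Step 7: smallest deg-1 vertex = 10, p_7 = 9. Add edge {9,10}. Now deg[10]=0, deg[9]=1.
Step 8: smallest deg-1 vertex = 9, p_8 = 7. Add edge {7,9}. Now deg[9]=0, deg[7]=1.
Step 9: smallest deg-1 vertex = 7, p_9 = 3. Add edge {3,7}. Now deg[7]=0, deg[3]=1.
Final: two remaining deg-1 vertices are 3, 11. Add edge {3,11}.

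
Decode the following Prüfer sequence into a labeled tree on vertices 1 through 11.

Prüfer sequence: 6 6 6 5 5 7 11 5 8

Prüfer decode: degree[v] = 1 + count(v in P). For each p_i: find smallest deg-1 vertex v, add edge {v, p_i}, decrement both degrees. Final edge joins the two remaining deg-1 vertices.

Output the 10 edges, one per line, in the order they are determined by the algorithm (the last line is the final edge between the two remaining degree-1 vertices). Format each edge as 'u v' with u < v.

Initial degrees: {1:1, 2:1, 3:1, 4:1, 5:4, 6:4, 7:2, 8:2, 9:1, 10:1, 11:2}
Step 1: smallest deg-1 vertex = 1, p_1 = 6. Add edge {1,6}. Now deg[1]=0, deg[6]=3.
Step 2: smallest deg-1 vertex = 2, p_2 = 6. Add edge {2,6}. Now deg[2]=0, deg[6]=2.
Step 3: smallest deg-1 vertex = 3, p_3 = 6. Add edge {3,6}. Now deg[3]=0, deg[6]=1.
Step 4: smallest deg-1 vertex = 4, p_4 = 5. Add edge {4,5}. Now deg[4]=0, deg[5]=3.
Step 5: smallest deg-1 vertex = 6, p_5 = 5. Add edge {5,6}. Now deg[6]=0, deg[5]=2.
Step 6: smallest deg-1 vertex = 9, p_6 = 7. Add edge {7,9}. Now deg[9]=0, deg[7]=1.
Step 7: smallest deg-1 vertex = 7, p_7 = 11. Add edge {7,11}. Now deg[7]=0, deg[11]=1.
Step 8: smallest deg-1 vertex = 10, p_8 = 5. Add edge {5,10}. Now deg[10]=0, deg[5]=1.
Step 9: smallest deg-1 vertex = 5, p_9 = 8. Add edge {5,8}. Now deg[5]=0, deg[8]=1.
Final: two remaining deg-1 vertices are 8, 11. Add edge {8,11}.

Answer: 1 6
2 6
3 6
4 5
5 6
7 9
7 11
5 10
5 8
8 11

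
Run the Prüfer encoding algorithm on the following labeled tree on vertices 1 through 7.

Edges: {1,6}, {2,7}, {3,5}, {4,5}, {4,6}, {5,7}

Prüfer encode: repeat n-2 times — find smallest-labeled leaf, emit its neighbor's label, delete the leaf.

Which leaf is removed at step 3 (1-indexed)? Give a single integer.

Answer: 3

Derivation:
Step 1: current leaves = {1,2,3}. Remove leaf 1 (neighbor: 6).
Step 2: current leaves = {2,3,6}. Remove leaf 2 (neighbor: 7).
Step 3: current leaves = {3,6,7}. Remove leaf 3 (neighbor: 5).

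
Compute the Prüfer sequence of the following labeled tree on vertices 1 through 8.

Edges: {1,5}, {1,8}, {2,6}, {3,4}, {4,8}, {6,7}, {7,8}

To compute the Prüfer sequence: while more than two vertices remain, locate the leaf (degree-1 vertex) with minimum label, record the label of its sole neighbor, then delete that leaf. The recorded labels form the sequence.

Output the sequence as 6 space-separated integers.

Answer: 6 4 8 1 8 7

Derivation:
Step 1: leaves = {2,3,5}. Remove smallest leaf 2, emit neighbor 6.
Step 2: leaves = {3,5,6}. Remove smallest leaf 3, emit neighbor 4.
Step 3: leaves = {4,5,6}. Remove smallest leaf 4, emit neighbor 8.
Step 4: leaves = {5,6}. Remove smallest leaf 5, emit neighbor 1.
Step 5: leaves = {1,6}. Remove smallest leaf 1, emit neighbor 8.
Step 6: leaves = {6,8}. Remove smallest leaf 6, emit neighbor 7.
Done: 2 vertices remain (7, 8). Sequence = [6 4 8 1 8 7]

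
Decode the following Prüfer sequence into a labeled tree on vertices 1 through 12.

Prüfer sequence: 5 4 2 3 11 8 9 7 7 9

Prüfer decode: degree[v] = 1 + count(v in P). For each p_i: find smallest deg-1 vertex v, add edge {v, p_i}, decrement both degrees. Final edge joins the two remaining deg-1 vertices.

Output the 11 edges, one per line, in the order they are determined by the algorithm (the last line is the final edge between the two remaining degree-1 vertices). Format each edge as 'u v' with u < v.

Initial degrees: {1:1, 2:2, 3:2, 4:2, 5:2, 6:1, 7:3, 8:2, 9:3, 10:1, 11:2, 12:1}
Step 1: smallest deg-1 vertex = 1, p_1 = 5. Add edge {1,5}. Now deg[1]=0, deg[5]=1.
Step 2: smallest deg-1 vertex = 5, p_2 = 4. Add edge {4,5}. Now deg[5]=0, deg[4]=1.
Step 3: smallest deg-1 vertex = 4, p_3 = 2. Add edge {2,4}. Now deg[4]=0, deg[2]=1.
Step 4: smallest deg-1 vertex = 2, p_4 = 3. Add edge {2,3}. Now deg[2]=0, deg[3]=1.
Step 5: smallest deg-1 vertex = 3, p_5 = 11. Add edge {3,11}. Now deg[3]=0, deg[11]=1.
Step 6: smallest deg-1 vertex = 6, p_6 = 8. Add edge {6,8}. Now deg[6]=0, deg[8]=1.
Step 7: smallest deg-1 vertex = 8, p_7 = 9. Add edge {8,9}. Now deg[8]=0, deg[9]=2.
Step 8: smallest deg-1 vertex = 10, p_8 = 7. Add edge {7,10}. Now deg[10]=0, deg[7]=2.
Step 9: smallest deg-1 vertex = 11, p_9 = 7. Add edge {7,11}. Now deg[11]=0, deg[7]=1.
Step 10: smallest deg-1 vertex = 7, p_10 = 9. Add edge {7,9}. Now deg[7]=0, deg[9]=1.
Final: two remaining deg-1 vertices are 9, 12. Add edge {9,12}.

Answer: 1 5
4 5
2 4
2 3
3 11
6 8
8 9
7 10
7 11
7 9
9 12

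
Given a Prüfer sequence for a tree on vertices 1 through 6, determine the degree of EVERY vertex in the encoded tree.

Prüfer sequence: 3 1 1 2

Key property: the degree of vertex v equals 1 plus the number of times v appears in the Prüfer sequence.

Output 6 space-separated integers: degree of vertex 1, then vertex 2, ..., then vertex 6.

p_1 = 3: count[3] becomes 1
p_2 = 1: count[1] becomes 1
p_3 = 1: count[1] becomes 2
p_4 = 2: count[2] becomes 1
Degrees (1 + count): deg[1]=1+2=3, deg[2]=1+1=2, deg[3]=1+1=2, deg[4]=1+0=1, deg[5]=1+0=1, deg[6]=1+0=1

Answer: 3 2 2 1 1 1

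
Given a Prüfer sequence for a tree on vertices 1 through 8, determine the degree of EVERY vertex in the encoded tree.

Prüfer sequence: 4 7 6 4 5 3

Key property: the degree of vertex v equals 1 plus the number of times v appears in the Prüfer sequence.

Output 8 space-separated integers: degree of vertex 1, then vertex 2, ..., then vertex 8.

p_1 = 4: count[4] becomes 1
p_2 = 7: count[7] becomes 1
p_3 = 6: count[6] becomes 1
p_4 = 4: count[4] becomes 2
p_5 = 5: count[5] becomes 1
p_6 = 3: count[3] becomes 1
Degrees (1 + count): deg[1]=1+0=1, deg[2]=1+0=1, deg[3]=1+1=2, deg[4]=1+2=3, deg[5]=1+1=2, deg[6]=1+1=2, deg[7]=1+1=2, deg[8]=1+0=1

Answer: 1 1 2 3 2 2 2 1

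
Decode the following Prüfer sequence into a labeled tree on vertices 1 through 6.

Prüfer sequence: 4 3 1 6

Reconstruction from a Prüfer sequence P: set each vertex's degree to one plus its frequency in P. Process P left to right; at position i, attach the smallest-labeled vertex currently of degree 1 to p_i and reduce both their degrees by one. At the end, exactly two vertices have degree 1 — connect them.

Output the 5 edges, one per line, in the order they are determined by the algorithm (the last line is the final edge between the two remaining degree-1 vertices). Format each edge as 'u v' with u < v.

Answer: 2 4
3 4
1 3
1 6
5 6

Derivation:
Initial degrees: {1:2, 2:1, 3:2, 4:2, 5:1, 6:2}
Step 1: smallest deg-1 vertex = 2, p_1 = 4. Add edge {2,4}. Now deg[2]=0, deg[4]=1.
Step 2: smallest deg-1 vertex = 4, p_2 = 3. Add edge {3,4}. Now deg[4]=0, deg[3]=1.
Step 3: smallest deg-1 vertex = 3, p_3 = 1. Add edge {1,3}. Now deg[3]=0, deg[1]=1.
Step 4: smallest deg-1 vertex = 1, p_4 = 6. Add edge {1,6}. Now deg[1]=0, deg[6]=1.
Final: two remaining deg-1 vertices are 5, 6. Add edge {5,6}.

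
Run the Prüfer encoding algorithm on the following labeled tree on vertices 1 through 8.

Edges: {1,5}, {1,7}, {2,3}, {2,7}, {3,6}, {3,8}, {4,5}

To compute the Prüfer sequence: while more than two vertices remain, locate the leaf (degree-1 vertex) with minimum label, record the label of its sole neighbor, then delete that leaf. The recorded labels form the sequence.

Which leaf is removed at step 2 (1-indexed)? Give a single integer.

Step 1: current leaves = {4,6,8}. Remove leaf 4 (neighbor: 5).
Step 2: current leaves = {5,6,8}. Remove leaf 5 (neighbor: 1).

Answer: 5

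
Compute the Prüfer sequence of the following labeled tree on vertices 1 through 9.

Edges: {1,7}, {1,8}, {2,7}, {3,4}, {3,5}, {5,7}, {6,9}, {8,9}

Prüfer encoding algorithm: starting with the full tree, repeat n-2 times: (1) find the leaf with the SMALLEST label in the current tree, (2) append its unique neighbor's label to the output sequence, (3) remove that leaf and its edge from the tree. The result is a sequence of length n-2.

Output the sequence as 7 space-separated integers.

Answer: 7 3 5 7 9 1 8

Derivation:
Step 1: leaves = {2,4,6}. Remove smallest leaf 2, emit neighbor 7.
Step 2: leaves = {4,6}. Remove smallest leaf 4, emit neighbor 3.
Step 3: leaves = {3,6}. Remove smallest leaf 3, emit neighbor 5.
Step 4: leaves = {5,6}. Remove smallest leaf 5, emit neighbor 7.
Step 5: leaves = {6,7}. Remove smallest leaf 6, emit neighbor 9.
Step 6: leaves = {7,9}. Remove smallest leaf 7, emit neighbor 1.
Step 7: leaves = {1,9}. Remove smallest leaf 1, emit neighbor 8.
Done: 2 vertices remain (8, 9). Sequence = [7 3 5 7 9 1 8]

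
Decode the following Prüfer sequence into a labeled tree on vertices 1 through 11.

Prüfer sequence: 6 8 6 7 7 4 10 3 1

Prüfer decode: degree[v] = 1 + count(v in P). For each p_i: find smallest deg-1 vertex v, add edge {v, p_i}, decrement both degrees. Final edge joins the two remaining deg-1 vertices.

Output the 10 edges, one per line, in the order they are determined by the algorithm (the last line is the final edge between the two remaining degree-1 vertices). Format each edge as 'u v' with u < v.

Answer: 2 6
5 8
6 8
6 7
7 9
4 7
4 10
3 10
1 3
1 11

Derivation:
Initial degrees: {1:2, 2:1, 3:2, 4:2, 5:1, 6:3, 7:3, 8:2, 9:1, 10:2, 11:1}
Step 1: smallest deg-1 vertex = 2, p_1 = 6. Add edge {2,6}. Now deg[2]=0, deg[6]=2.
Step 2: smallest deg-1 vertex = 5, p_2 = 8. Add edge {5,8}. Now deg[5]=0, deg[8]=1.
Step 3: smallest deg-1 vertex = 8, p_3 = 6. Add edge {6,8}. Now deg[8]=0, deg[6]=1.
Step 4: smallest deg-1 vertex = 6, p_4 = 7. Add edge {6,7}. Now deg[6]=0, deg[7]=2.
Step 5: smallest deg-1 vertex = 9, p_5 = 7. Add edge {7,9}. Now deg[9]=0, deg[7]=1.
Step 6: smallest deg-1 vertex = 7, p_6 = 4. Add edge {4,7}. Now deg[7]=0, deg[4]=1.
Step 7: smallest deg-1 vertex = 4, p_7 = 10. Add edge {4,10}. Now deg[4]=0, deg[10]=1.
Step 8: smallest deg-1 vertex = 10, p_8 = 3. Add edge {3,10}. Now deg[10]=0, deg[3]=1.
Step 9: smallest deg-1 vertex = 3, p_9 = 1. Add edge {1,3}. Now deg[3]=0, deg[1]=1.
Final: two remaining deg-1 vertices are 1, 11. Add edge {1,11}.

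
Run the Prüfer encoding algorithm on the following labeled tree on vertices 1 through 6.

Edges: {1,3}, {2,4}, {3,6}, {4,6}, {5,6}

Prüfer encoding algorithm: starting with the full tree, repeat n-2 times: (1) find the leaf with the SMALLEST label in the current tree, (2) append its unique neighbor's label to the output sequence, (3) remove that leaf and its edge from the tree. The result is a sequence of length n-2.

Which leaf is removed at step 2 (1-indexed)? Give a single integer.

Answer: 2

Derivation:
Step 1: current leaves = {1,2,5}. Remove leaf 1 (neighbor: 3).
Step 2: current leaves = {2,3,5}. Remove leaf 2 (neighbor: 4).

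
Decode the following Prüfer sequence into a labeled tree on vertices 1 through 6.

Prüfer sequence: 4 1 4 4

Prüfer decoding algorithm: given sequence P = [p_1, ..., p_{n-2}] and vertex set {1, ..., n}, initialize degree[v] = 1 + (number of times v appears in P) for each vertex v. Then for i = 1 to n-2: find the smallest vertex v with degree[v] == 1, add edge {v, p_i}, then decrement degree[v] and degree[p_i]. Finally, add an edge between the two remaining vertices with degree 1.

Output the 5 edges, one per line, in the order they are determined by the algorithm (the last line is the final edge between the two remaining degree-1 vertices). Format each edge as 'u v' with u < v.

Initial degrees: {1:2, 2:1, 3:1, 4:4, 5:1, 6:1}
Step 1: smallest deg-1 vertex = 2, p_1 = 4. Add edge {2,4}. Now deg[2]=0, deg[4]=3.
Step 2: smallest deg-1 vertex = 3, p_2 = 1. Add edge {1,3}. Now deg[3]=0, deg[1]=1.
Step 3: smallest deg-1 vertex = 1, p_3 = 4. Add edge {1,4}. Now deg[1]=0, deg[4]=2.
Step 4: smallest deg-1 vertex = 5, p_4 = 4. Add edge {4,5}. Now deg[5]=0, deg[4]=1.
Final: two remaining deg-1 vertices are 4, 6. Add edge {4,6}.

Answer: 2 4
1 3
1 4
4 5
4 6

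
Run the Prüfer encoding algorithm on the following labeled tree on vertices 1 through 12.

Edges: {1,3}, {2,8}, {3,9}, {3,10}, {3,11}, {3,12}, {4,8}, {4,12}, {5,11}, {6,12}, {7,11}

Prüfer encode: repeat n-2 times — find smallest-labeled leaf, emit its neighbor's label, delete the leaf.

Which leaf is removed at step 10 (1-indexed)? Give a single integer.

Answer: 11

Derivation:
Step 1: current leaves = {1,2,5,6,7,9,10}. Remove leaf 1 (neighbor: 3).
Step 2: current leaves = {2,5,6,7,9,10}. Remove leaf 2 (neighbor: 8).
Step 3: current leaves = {5,6,7,8,9,10}. Remove leaf 5 (neighbor: 11).
Step 4: current leaves = {6,7,8,9,10}. Remove leaf 6 (neighbor: 12).
Step 5: current leaves = {7,8,9,10}. Remove leaf 7 (neighbor: 11).
Step 6: current leaves = {8,9,10,11}. Remove leaf 8 (neighbor: 4).
Step 7: current leaves = {4,9,10,11}. Remove leaf 4 (neighbor: 12).
Step 8: current leaves = {9,10,11,12}. Remove leaf 9 (neighbor: 3).
Step 9: current leaves = {10,11,12}. Remove leaf 10 (neighbor: 3).
Step 10: current leaves = {11,12}. Remove leaf 11 (neighbor: 3).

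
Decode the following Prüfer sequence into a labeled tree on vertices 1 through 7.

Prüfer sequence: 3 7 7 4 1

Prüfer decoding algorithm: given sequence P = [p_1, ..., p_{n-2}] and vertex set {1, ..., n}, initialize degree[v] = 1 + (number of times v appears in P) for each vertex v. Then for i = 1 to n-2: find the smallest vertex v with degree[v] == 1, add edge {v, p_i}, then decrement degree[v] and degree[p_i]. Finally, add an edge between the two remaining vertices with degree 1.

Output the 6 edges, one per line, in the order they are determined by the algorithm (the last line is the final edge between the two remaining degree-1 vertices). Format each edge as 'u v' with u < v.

Answer: 2 3
3 7
5 7
4 6
1 4
1 7

Derivation:
Initial degrees: {1:2, 2:1, 3:2, 4:2, 5:1, 6:1, 7:3}
Step 1: smallest deg-1 vertex = 2, p_1 = 3. Add edge {2,3}. Now deg[2]=0, deg[3]=1.
Step 2: smallest deg-1 vertex = 3, p_2 = 7. Add edge {3,7}. Now deg[3]=0, deg[7]=2.
Step 3: smallest deg-1 vertex = 5, p_3 = 7. Add edge {5,7}. Now deg[5]=0, deg[7]=1.
Step 4: smallest deg-1 vertex = 6, p_4 = 4. Add edge {4,6}. Now deg[6]=0, deg[4]=1.
Step 5: smallest deg-1 vertex = 4, p_5 = 1. Add edge {1,4}. Now deg[4]=0, deg[1]=1.
Final: two remaining deg-1 vertices are 1, 7. Add edge {1,7}.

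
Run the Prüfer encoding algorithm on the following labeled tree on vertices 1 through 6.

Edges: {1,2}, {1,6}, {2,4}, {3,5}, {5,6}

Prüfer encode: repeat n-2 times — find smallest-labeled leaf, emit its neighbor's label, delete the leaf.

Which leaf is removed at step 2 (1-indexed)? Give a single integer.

Step 1: current leaves = {3,4}. Remove leaf 3 (neighbor: 5).
Step 2: current leaves = {4,5}. Remove leaf 4 (neighbor: 2).

Answer: 4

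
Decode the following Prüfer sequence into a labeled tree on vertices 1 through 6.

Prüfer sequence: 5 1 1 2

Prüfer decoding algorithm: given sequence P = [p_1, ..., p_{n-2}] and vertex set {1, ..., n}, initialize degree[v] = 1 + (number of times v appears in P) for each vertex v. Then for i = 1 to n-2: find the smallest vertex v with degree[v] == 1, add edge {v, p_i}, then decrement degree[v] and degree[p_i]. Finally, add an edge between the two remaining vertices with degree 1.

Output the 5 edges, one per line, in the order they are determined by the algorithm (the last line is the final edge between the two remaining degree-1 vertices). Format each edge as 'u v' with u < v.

Answer: 3 5
1 4
1 5
1 2
2 6

Derivation:
Initial degrees: {1:3, 2:2, 3:1, 4:1, 5:2, 6:1}
Step 1: smallest deg-1 vertex = 3, p_1 = 5. Add edge {3,5}. Now deg[3]=0, deg[5]=1.
Step 2: smallest deg-1 vertex = 4, p_2 = 1. Add edge {1,4}. Now deg[4]=0, deg[1]=2.
Step 3: smallest deg-1 vertex = 5, p_3 = 1. Add edge {1,5}. Now deg[5]=0, deg[1]=1.
Step 4: smallest deg-1 vertex = 1, p_4 = 2. Add edge {1,2}. Now deg[1]=0, deg[2]=1.
Final: two remaining deg-1 vertices are 2, 6. Add edge {2,6}.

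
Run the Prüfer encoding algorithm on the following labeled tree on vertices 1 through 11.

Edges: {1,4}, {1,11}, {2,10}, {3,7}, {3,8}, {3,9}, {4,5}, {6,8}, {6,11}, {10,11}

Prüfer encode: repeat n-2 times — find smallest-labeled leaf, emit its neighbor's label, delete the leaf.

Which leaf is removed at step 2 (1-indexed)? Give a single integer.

Step 1: current leaves = {2,5,7,9}. Remove leaf 2 (neighbor: 10).
Step 2: current leaves = {5,7,9,10}. Remove leaf 5 (neighbor: 4).

Answer: 5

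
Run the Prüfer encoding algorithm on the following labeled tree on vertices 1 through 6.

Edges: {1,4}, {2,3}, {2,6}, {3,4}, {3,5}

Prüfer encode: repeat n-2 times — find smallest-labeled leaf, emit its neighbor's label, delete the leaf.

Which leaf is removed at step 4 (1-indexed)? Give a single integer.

Step 1: current leaves = {1,5,6}. Remove leaf 1 (neighbor: 4).
Step 2: current leaves = {4,5,6}. Remove leaf 4 (neighbor: 3).
Step 3: current leaves = {5,6}. Remove leaf 5 (neighbor: 3).
Step 4: current leaves = {3,6}. Remove leaf 3 (neighbor: 2).

Answer: 3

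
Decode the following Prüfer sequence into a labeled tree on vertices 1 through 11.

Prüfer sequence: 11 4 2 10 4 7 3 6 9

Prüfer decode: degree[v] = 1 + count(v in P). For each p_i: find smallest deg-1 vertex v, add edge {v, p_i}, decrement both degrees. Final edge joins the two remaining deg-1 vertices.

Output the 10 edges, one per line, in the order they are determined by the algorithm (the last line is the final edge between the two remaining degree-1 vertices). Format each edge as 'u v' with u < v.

Initial degrees: {1:1, 2:2, 3:2, 4:3, 5:1, 6:2, 7:2, 8:1, 9:2, 10:2, 11:2}
Step 1: smallest deg-1 vertex = 1, p_1 = 11. Add edge {1,11}. Now deg[1]=0, deg[11]=1.
Step 2: smallest deg-1 vertex = 5, p_2 = 4. Add edge {4,5}. Now deg[5]=0, deg[4]=2.
Step 3: smallest deg-1 vertex = 8, p_3 = 2. Add edge {2,8}. Now deg[8]=0, deg[2]=1.
Step 4: smallest deg-1 vertex = 2, p_4 = 10. Add edge {2,10}. Now deg[2]=0, deg[10]=1.
Step 5: smallest deg-1 vertex = 10, p_5 = 4. Add edge {4,10}. Now deg[10]=0, deg[4]=1.
Step 6: smallest deg-1 vertex = 4, p_6 = 7. Add edge {4,7}. Now deg[4]=0, deg[7]=1.
Step 7: smallest deg-1 vertex = 7, p_7 = 3. Add edge {3,7}. Now deg[7]=0, deg[3]=1.
Step 8: smallest deg-1 vertex = 3, p_8 = 6. Add edge {3,6}. Now deg[3]=0, deg[6]=1.
Step 9: smallest deg-1 vertex = 6, p_9 = 9. Add edge {6,9}. Now deg[6]=0, deg[9]=1.
Final: two remaining deg-1 vertices are 9, 11. Add edge {9,11}.

Answer: 1 11
4 5
2 8
2 10
4 10
4 7
3 7
3 6
6 9
9 11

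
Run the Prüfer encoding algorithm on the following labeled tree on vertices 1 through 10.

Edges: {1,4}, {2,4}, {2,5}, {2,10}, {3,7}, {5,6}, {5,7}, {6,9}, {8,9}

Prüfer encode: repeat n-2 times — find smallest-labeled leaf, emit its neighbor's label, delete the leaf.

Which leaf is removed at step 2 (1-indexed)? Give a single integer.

Step 1: current leaves = {1,3,8,10}. Remove leaf 1 (neighbor: 4).
Step 2: current leaves = {3,4,8,10}. Remove leaf 3 (neighbor: 7).

Answer: 3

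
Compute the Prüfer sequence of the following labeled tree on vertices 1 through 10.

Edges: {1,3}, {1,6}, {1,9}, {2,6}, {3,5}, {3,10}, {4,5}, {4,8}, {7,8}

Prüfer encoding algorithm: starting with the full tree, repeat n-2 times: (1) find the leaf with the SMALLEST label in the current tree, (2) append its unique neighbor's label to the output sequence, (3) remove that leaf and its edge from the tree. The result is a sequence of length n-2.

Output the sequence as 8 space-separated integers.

Step 1: leaves = {2,7,9,10}. Remove smallest leaf 2, emit neighbor 6.
Step 2: leaves = {6,7,9,10}. Remove smallest leaf 6, emit neighbor 1.
Step 3: leaves = {7,9,10}. Remove smallest leaf 7, emit neighbor 8.
Step 4: leaves = {8,9,10}. Remove smallest leaf 8, emit neighbor 4.
Step 5: leaves = {4,9,10}. Remove smallest leaf 4, emit neighbor 5.
Step 6: leaves = {5,9,10}. Remove smallest leaf 5, emit neighbor 3.
Step 7: leaves = {9,10}. Remove smallest leaf 9, emit neighbor 1.
Step 8: leaves = {1,10}. Remove smallest leaf 1, emit neighbor 3.
Done: 2 vertices remain (3, 10). Sequence = [6 1 8 4 5 3 1 3]

Answer: 6 1 8 4 5 3 1 3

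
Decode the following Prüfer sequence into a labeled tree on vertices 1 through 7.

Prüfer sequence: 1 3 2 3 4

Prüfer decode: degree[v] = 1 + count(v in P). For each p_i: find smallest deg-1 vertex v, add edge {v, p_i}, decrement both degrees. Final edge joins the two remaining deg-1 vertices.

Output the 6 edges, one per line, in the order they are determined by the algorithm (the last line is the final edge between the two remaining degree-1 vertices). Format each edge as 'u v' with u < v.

Answer: 1 5
1 3
2 6
2 3
3 4
4 7

Derivation:
Initial degrees: {1:2, 2:2, 3:3, 4:2, 5:1, 6:1, 7:1}
Step 1: smallest deg-1 vertex = 5, p_1 = 1. Add edge {1,5}. Now deg[5]=0, deg[1]=1.
Step 2: smallest deg-1 vertex = 1, p_2 = 3. Add edge {1,3}. Now deg[1]=0, deg[3]=2.
Step 3: smallest deg-1 vertex = 6, p_3 = 2. Add edge {2,6}. Now deg[6]=0, deg[2]=1.
Step 4: smallest deg-1 vertex = 2, p_4 = 3. Add edge {2,3}. Now deg[2]=0, deg[3]=1.
Step 5: smallest deg-1 vertex = 3, p_5 = 4. Add edge {3,4}. Now deg[3]=0, deg[4]=1.
Final: two remaining deg-1 vertices are 4, 7. Add edge {4,7}.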